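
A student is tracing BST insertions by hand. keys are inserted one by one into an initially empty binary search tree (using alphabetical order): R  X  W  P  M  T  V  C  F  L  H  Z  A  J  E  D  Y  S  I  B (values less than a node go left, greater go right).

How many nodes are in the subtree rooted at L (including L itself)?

4

R: root
X: right child of R (depth 1)
W: left child of X (depth 2)
P: left child of R (depth 1)
M: left child of P (depth 2)
T: left child of W (depth 3)
V: right child of T (depth 4)
C: left child of M (depth 3)
F: right child of C (depth 4)
L: right child of F (depth 5)
H: left child of L (depth 6)
Z: right child of X (depth 2)
A: left child of C (depth 4)
J: right child of H (depth 7)
E: left child of F (depth 5)
D: left child of E (depth 6)
Y: left child of Z (depth 3)
S: left child of T (depth 4)
I: left child of J (depth 8)
B: right child of A (depth 5)

Subtree rooted at L contains: L, H, J, I — 4 nodes.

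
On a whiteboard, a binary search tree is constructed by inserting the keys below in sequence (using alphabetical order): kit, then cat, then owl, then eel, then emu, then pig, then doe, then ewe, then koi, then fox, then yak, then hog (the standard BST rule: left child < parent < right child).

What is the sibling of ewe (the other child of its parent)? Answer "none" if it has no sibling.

none

Insert kit: tree is empty, so kit becomes the root.
Insert cat: cat < kit → go left. Place as left child of kit.
Insert owl: owl > kit → go right. Place as right child of kit.
Insert eel: eel < kit → go left; eel > cat → go right. Place as right child of cat.
Insert emu: emu < kit → go left; emu > cat → go right; emu > eel → go right. Place as right child of eel.
Insert pig: pig > kit → go right; pig > owl → go right. Place as right child of owl.
Insert doe: doe < kit → go left; doe > cat → go right; doe < eel → go left. Place as left child of eel.
Insert ewe: ewe < kit → go left; ewe > cat → go right; ewe > eel → go right; ewe > emu → go right. Place as right child of emu.
Insert koi: koi > kit → go right; koi < owl → go left. Place as left child of owl.
Insert fox: fox < kit → go left; fox > cat → go right; fox > eel → go right; fox > emu → go right; fox > ewe → go right. Place as right child of ewe.
Insert yak: yak > kit → go right; yak > owl → go right; yak > pig → go right. Place as right child of pig.
Insert hog: hog < kit → go left; hog > cat → go right; hog > eel → go right; hog > emu → go right; hog > ewe → go right; hog > fox → go right. Place as right child of fox.

ewe's parent is emu, which has only one child.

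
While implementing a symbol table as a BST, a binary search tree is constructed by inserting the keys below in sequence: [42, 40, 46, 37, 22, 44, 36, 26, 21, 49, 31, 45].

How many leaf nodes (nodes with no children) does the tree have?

42: root
40: left child of 42 (depth 1)
46: right child of 42 (depth 1)
37: left child of 40 (depth 2)
22: left child of 37 (depth 3)
44: left child of 46 (depth 2)
36: right child of 22 (depth 4)
26: left child of 36 (depth 5)
21: left child of 22 (depth 4)
49: right child of 46 (depth 2)
31: right child of 26 (depth 6)
45: right child of 44 (depth 3)

Leaves: 21, 31, 45, 49 — 4 in total.

4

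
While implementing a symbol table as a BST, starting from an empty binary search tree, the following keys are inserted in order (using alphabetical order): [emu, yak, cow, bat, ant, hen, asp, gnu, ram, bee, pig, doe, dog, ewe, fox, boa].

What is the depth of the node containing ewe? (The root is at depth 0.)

Resulting structure (node: left, right):
  emu: L=cow, R=yak
  yak: L=hen, R=–
  cow: L=bat, R=doe
  bat: L=ant, R=bee
  ant: L=–, R=asp
  hen: L=gnu, R=ram
  asp: L=–, R=–
  gnu: L=ewe, R=–
  ram: L=pig, R=–
  bee: L=–, R=boa
  pig: L=–, R=–
  doe: L=–, R=dog
  dog: L=–, R=–
  ewe: L=–, R=fox
  fox: L=–, R=–
  boa: L=–, R=–

Path to ewe: emu → yak → hen → gnu → ewe, which is 4 edges.

4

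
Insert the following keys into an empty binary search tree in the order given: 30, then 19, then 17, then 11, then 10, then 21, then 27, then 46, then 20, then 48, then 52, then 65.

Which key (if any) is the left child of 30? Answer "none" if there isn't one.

19

Insert 30: tree is empty, so 30 becomes the root.
Insert 19: 19 < 30 → go left. Place as left child of 30.
Insert 17: 17 < 30 → go left; 17 < 19 → go left. Place as left child of 19.
Insert 11: 11 < 30 → go left; 11 < 19 → go left; 11 < 17 → go left. Place as left child of 17.
Insert 10: 10 < 30 → go left; 10 < 19 → go left; 10 < 17 → go left; 10 < 11 → go left. Place as left child of 11.
Insert 21: 21 < 30 → go left; 21 > 19 → go right. Place as right child of 19.
Insert 27: 27 < 30 → go left; 27 > 19 → go right; 27 > 21 → go right. Place as right child of 21.
Insert 46: 46 > 30 → go right. Place as right child of 30.
Insert 20: 20 < 30 → go left; 20 > 19 → go right; 20 < 21 → go left. Place as left child of 21.
Insert 48: 48 > 30 → go right; 48 > 46 → go right. Place as right child of 46.
Insert 52: 52 > 30 → go right; 52 > 46 → go right; 52 > 48 → go right. Place as right child of 48.
Insert 65: 65 > 30 → go right; 65 > 46 → go right; 65 > 48 → go right; 65 > 52 → go right. Place as right child of 52.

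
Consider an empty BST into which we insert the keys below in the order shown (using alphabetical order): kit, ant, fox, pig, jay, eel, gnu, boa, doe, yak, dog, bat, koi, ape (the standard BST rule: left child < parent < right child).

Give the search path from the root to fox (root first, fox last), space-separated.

kit ant fox

Insert kit: tree is empty, so kit becomes the root.
Insert ant: ant < kit → go left. Place as left child of kit.
Insert fox: fox < kit → go left; fox > ant → go right. Place as right child of ant.
Insert pig: pig > kit → go right. Place as right child of kit.
Insert jay: jay < kit → go left; jay > ant → go right; jay > fox → go right. Place as right child of fox.
Insert eel: eel < kit → go left; eel > ant → go right; eel < fox → go left. Place as left child of fox.
Insert gnu: gnu < kit → go left; gnu > ant → go right; gnu > fox → go right; gnu < jay → go left. Place as left child of jay.
Insert boa: boa < kit → go left; boa > ant → go right; boa < fox → go left; boa < eel → go left. Place as left child of eel.
Insert doe: doe < kit → go left; doe > ant → go right; doe < fox → go left; doe < eel → go left; doe > boa → go right. Place as right child of boa.
Insert yak: yak > kit → go right; yak > pig → go right. Place as right child of pig.
Insert dog: dog < kit → go left; dog > ant → go right; dog < fox → go left; dog < eel → go left; dog > boa → go right; dog > doe → go right. Place as right child of doe.
Insert bat: bat < kit → go left; bat > ant → go right; bat < fox → go left; bat < eel → go left; bat < boa → go left. Place as left child of boa.
Insert koi: koi > kit → go right; koi < pig → go left. Place as left child of pig.
Insert ape: ape < kit → go left; ape > ant → go right; ape < fox → go left; ape < eel → go left; ape < boa → go left; ape < bat → go left. Place as left child of bat.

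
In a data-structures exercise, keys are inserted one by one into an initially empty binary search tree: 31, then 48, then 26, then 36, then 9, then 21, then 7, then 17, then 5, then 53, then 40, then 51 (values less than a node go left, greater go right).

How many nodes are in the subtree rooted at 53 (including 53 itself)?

2

Resulting structure (node: left, right):
  31: L=26, R=48
  48: L=36, R=53
  26: L=9, R=–
  36: L=–, R=40
  9: L=7, R=21
  21: L=17, R=–
  7: L=5, R=–
  17: L=–, R=–
  5: L=–, R=–
  53: L=51, R=–
  40: L=–, R=–
  51: L=–, R=–

Subtree rooted at 53 contains: 53, 51 — 2 nodes.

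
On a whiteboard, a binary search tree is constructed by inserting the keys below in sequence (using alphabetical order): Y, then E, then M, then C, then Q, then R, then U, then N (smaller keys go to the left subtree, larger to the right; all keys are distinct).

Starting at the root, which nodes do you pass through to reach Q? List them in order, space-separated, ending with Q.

Y E M Q

Y: root
E: left child of Y (depth 1)
M: right child of E (depth 2)
C: left child of E (depth 2)
Q: right child of M (depth 3)
R: right child of Q (depth 4)
U: right child of R (depth 5)
N: left child of Q (depth 4)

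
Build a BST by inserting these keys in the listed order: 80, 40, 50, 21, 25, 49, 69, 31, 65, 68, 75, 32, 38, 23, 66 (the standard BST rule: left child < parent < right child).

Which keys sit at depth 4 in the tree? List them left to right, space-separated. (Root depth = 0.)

Insert 80: tree is empty, so 80 becomes the root.
Insert 40: 40 < 80 → go left. Place as left child of 80.
Insert 50: 50 < 80 → go left; 50 > 40 → go right. Place as right child of 40.
Insert 21: 21 < 80 → go left; 21 < 40 → go left. Place as left child of 40.
Insert 25: 25 < 80 → go left; 25 < 40 → go left; 25 > 21 → go right. Place as right child of 21.
Insert 49: 49 < 80 → go left; 49 > 40 → go right; 49 < 50 → go left. Place as left child of 50.
Insert 69: 69 < 80 → go left; 69 > 40 → go right; 69 > 50 → go right. Place as right child of 50.
Insert 31: 31 < 80 → go left; 31 < 40 → go left; 31 > 21 → go right; 31 > 25 → go right. Place as right child of 25.
Insert 65: 65 < 80 → go left; 65 > 40 → go right; 65 > 50 → go right; 65 < 69 → go left. Place as left child of 69.
Insert 68: 68 < 80 → go left; 68 > 40 → go right; 68 > 50 → go right; 68 < 69 → go left; 68 > 65 → go right. Place as right child of 65.
Insert 75: 75 < 80 → go left; 75 > 40 → go right; 75 > 50 → go right; 75 > 69 → go right. Place as right child of 69.
Insert 32: 32 < 80 → go left; 32 < 40 → go left; 32 > 21 → go right; 32 > 25 → go right; 32 > 31 → go right. Place as right child of 31.
Insert 38: 38 < 80 → go left; 38 < 40 → go left; 38 > 21 → go right; 38 > 25 → go right; 38 > 31 → go right; 38 > 32 → go right. Place as right child of 32.
Insert 23: 23 < 80 → go left; 23 < 40 → go left; 23 > 21 → go right; 23 < 25 → go left. Place as left child of 25.
Insert 66: 66 < 80 → go left; 66 > 40 → go right; 66 > 50 → go right; 66 < 69 → go left; 66 > 65 → go right; 66 < 68 → go left. Place as left child of 68.

23 31 65 75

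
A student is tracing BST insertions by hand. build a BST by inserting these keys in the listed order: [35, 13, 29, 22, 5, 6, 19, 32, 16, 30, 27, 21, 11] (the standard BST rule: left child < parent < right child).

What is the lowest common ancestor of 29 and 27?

35: root
13: left child of 35 (depth 1)
29: right child of 13 (depth 2)
22: left child of 29 (depth 3)
5: left child of 13 (depth 2)
6: right child of 5 (depth 3)
19: left child of 22 (depth 4)
32: right child of 29 (depth 3)
16: left child of 19 (depth 5)
30: left child of 32 (depth 4)
27: right child of 22 (depth 4)
21: right child of 19 (depth 5)
11: right child of 6 (depth 4)

Path to 29: 35 → 13 → 29
Path to 27: 35 → 13 → 29 → 22 → 27
29 lies on both paths and is an ancestor of the other node.

29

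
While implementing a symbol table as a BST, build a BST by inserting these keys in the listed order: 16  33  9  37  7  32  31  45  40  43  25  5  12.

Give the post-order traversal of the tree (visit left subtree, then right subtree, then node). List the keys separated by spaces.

5 7 12 9 25 31 32 43 40 45 37 33 16

16: root
33: right child of 16 (depth 1)
9: left child of 16 (depth 1)
37: right child of 33 (depth 2)
7: left child of 9 (depth 2)
32: left child of 33 (depth 2)
31: left child of 32 (depth 3)
45: right child of 37 (depth 3)
40: left child of 45 (depth 4)
43: right child of 40 (depth 5)
25: left child of 31 (depth 4)
5: left child of 7 (depth 3)
12: right child of 9 (depth 2)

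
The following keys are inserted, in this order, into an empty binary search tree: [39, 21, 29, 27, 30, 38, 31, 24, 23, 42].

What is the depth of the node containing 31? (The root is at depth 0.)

5

Insert 39: tree is empty, so 39 becomes the root.
Insert 21: 21 < 39 → go left. Place as left child of 39.
Insert 29: 29 < 39 → go left; 29 > 21 → go right. Place as right child of 21.
Insert 27: 27 < 39 → go left; 27 > 21 → go right; 27 < 29 → go left. Place as left child of 29.
Insert 30: 30 < 39 → go left; 30 > 21 → go right; 30 > 29 → go right. Place as right child of 29.
Insert 38: 38 < 39 → go left; 38 > 21 → go right; 38 > 29 → go right; 38 > 30 → go right. Place as right child of 30.
Insert 31: 31 < 39 → go left; 31 > 21 → go right; 31 > 29 → go right; 31 > 30 → go right; 31 < 38 → go left. Place as left child of 38.
Insert 24: 24 < 39 → go left; 24 > 21 → go right; 24 < 29 → go left; 24 < 27 → go left. Place as left child of 27.
Insert 23: 23 < 39 → go left; 23 > 21 → go right; 23 < 29 → go left; 23 < 27 → go left; 23 < 24 → go left. Place as left child of 24.
Insert 42: 42 > 39 → go right. Place as right child of 39.

Path to 31: 39 → 21 → 29 → 30 → 38 → 31, which is 5 edges.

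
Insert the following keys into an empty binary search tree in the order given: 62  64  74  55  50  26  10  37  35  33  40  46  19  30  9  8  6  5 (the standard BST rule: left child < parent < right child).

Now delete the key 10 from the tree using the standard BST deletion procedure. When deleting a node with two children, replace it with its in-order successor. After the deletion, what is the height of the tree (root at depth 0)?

Insert 62: tree is empty, so 62 becomes the root.
Insert 64: 64 > 62 → go right. Place as right child of 62.
Insert 74: 74 > 62 → go right; 74 > 64 → go right. Place as right child of 64.
Insert 55: 55 < 62 → go left. Place as left child of 62.
Insert 50: 50 < 62 → go left; 50 < 55 → go left. Place as left child of 55.
Insert 26: 26 < 62 → go left; 26 < 55 → go left; 26 < 50 → go left. Place as left child of 50.
Insert 10: 10 < 62 → go left; 10 < 55 → go left; 10 < 50 → go left; 10 < 26 → go left. Place as left child of 26.
Insert 37: 37 < 62 → go left; 37 < 55 → go left; 37 < 50 → go left; 37 > 26 → go right. Place as right child of 26.
Insert 35: 35 < 62 → go left; 35 < 55 → go left; 35 < 50 → go left; 35 > 26 → go right; 35 < 37 → go left. Place as left child of 37.
Insert 33: 33 < 62 → go left; 33 < 55 → go left; 33 < 50 → go left; 33 > 26 → go right; 33 < 37 → go left; 33 < 35 → go left. Place as left child of 35.
Insert 40: 40 < 62 → go left; 40 < 55 → go left; 40 < 50 → go left; 40 > 26 → go right; 40 > 37 → go right. Place as right child of 37.
Insert 46: 46 < 62 → go left; 46 < 55 → go left; 46 < 50 → go left; 46 > 26 → go right; 46 > 37 → go right; 46 > 40 → go right. Place as right child of 40.
Insert 19: 19 < 62 → go left; 19 < 55 → go left; 19 < 50 → go left; 19 < 26 → go left; 19 > 10 → go right. Place as right child of 10.
Insert 30: 30 < 62 → go left; 30 < 55 → go left; 30 < 50 → go left; 30 > 26 → go right; 30 < 37 → go left; 30 < 35 → go left; 30 < 33 → go left. Place as left child of 33.
Insert 9: 9 < 62 → go left; 9 < 55 → go left; 9 < 50 → go left; 9 < 26 → go left; 9 < 10 → go left. Place as left child of 10.
Insert 8: 8 < 62 → go left; 8 < 55 → go left; 8 < 50 → go left; 8 < 26 → go left; 8 < 10 → go left; 8 < 9 → go left. Place as left child of 9.
Insert 6: 6 < 62 → go left; 6 < 55 → go left; 6 < 50 → go left; 6 < 26 → go left; 6 < 10 → go left; 6 < 9 → go left; 6 < 8 → go left. Place as left child of 8.
Insert 5: 5 < 62 → go left; 5 < 55 → go left; 5 < 50 → go left; 5 < 26 → go left; 5 < 10 → go left; 5 < 9 → go left; 5 < 8 → go left; 5 < 6 → go left. Place as left child of 6.

Delete 10 (two children — replace with in-order successor).
After deletion, deepest node is 5 at depth 8.

8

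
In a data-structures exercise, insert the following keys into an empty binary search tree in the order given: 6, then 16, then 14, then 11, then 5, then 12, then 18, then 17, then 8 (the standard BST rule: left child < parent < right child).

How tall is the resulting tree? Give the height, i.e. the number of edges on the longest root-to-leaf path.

4

6: root
16: right child of 6 (depth 1)
14: left child of 16 (depth 2)
11: left child of 14 (depth 3)
5: left child of 6 (depth 1)
12: right child of 11 (depth 4)
18: right child of 16 (depth 2)
17: left child of 18 (depth 3)
8: left child of 11 (depth 4)

The deepest node is 12 at depth 4.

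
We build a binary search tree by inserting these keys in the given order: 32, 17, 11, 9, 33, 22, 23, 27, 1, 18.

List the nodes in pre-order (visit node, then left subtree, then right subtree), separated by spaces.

32: root
17: left child of 32 (depth 1)
11: left child of 17 (depth 2)
9: left child of 11 (depth 3)
33: right child of 32 (depth 1)
22: right child of 17 (depth 2)
23: right child of 22 (depth 3)
27: right child of 23 (depth 4)
1: left child of 9 (depth 4)
18: left child of 22 (depth 3)

32 17 11 9 1 22 18 23 27 33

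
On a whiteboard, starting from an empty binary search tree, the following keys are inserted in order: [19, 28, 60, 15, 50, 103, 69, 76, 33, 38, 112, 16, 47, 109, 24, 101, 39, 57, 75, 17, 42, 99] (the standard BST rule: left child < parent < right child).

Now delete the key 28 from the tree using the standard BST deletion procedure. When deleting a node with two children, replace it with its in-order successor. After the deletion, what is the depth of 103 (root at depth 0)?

Insert 19: tree is empty, so 19 becomes the root.
Insert 28: 28 > 19 → go right. Place as right child of 19.
Insert 60: 60 > 19 → go right; 60 > 28 → go right. Place as right child of 28.
Insert 15: 15 < 19 → go left. Place as left child of 19.
Insert 50: 50 > 19 → go right; 50 > 28 → go right; 50 < 60 → go left. Place as left child of 60.
Insert 103: 103 > 19 → go right; 103 > 28 → go right; 103 > 60 → go right. Place as right child of 60.
Insert 69: 69 > 19 → go right; 69 > 28 → go right; 69 > 60 → go right; 69 < 103 → go left. Place as left child of 103.
Insert 76: 76 > 19 → go right; 76 > 28 → go right; 76 > 60 → go right; 76 < 103 → go left; 76 > 69 → go right. Place as right child of 69.
Insert 33: 33 > 19 → go right; 33 > 28 → go right; 33 < 60 → go left; 33 < 50 → go left. Place as left child of 50.
Insert 38: 38 > 19 → go right; 38 > 28 → go right; 38 < 60 → go left; 38 < 50 → go left; 38 > 33 → go right. Place as right child of 33.
Insert 112: 112 > 19 → go right; 112 > 28 → go right; 112 > 60 → go right; 112 > 103 → go right. Place as right child of 103.
Insert 16: 16 < 19 → go left; 16 > 15 → go right. Place as right child of 15.
Insert 47: 47 > 19 → go right; 47 > 28 → go right; 47 < 60 → go left; 47 < 50 → go left; 47 > 33 → go right; 47 > 38 → go right. Place as right child of 38.
Insert 109: 109 > 19 → go right; 109 > 28 → go right; 109 > 60 → go right; 109 > 103 → go right; 109 < 112 → go left. Place as left child of 112.
Insert 24: 24 > 19 → go right; 24 < 28 → go left. Place as left child of 28.
Insert 101: 101 > 19 → go right; 101 > 28 → go right; 101 > 60 → go right; 101 < 103 → go left; 101 > 69 → go right; 101 > 76 → go right. Place as right child of 76.
Insert 39: 39 > 19 → go right; 39 > 28 → go right; 39 < 60 → go left; 39 < 50 → go left; 39 > 33 → go right; 39 > 38 → go right; 39 < 47 → go left. Place as left child of 47.
Insert 57: 57 > 19 → go right; 57 > 28 → go right; 57 < 60 → go left; 57 > 50 → go right. Place as right child of 50.
Insert 75: 75 > 19 → go right; 75 > 28 → go right; 75 > 60 → go right; 75 < 103 → go left; 75 > 69 → go right; 75 < 76 → go left. Place as left child of 76.
Insert 17: 17 < 19 → go left; 17 > 15 → go right; 17 > 16 → go right. Place as right child of 16.
Insert 42: 42 > 19 → go right; 42 > 28 → go right; 42 < 60 → go left; 42 < 50 → go left; 42 > 33 → go right; 42 > 38 → go right; 42 < 47 → go left; 42 > 39 → go right. Place as right child of 39.
Insert 99: 99 > 19 → go right; 99 > 28 → go right; 99 > 60 → go right; 99 < 103 → go left; 99 > 69 → go right; 99 > 76 → go right; 99 < 101 → go left. Place as left child of 101.

Delete 28 (two children — replace with in-order successor).
After deletion, path to 103: 19 → 33 → 60 → 103.

3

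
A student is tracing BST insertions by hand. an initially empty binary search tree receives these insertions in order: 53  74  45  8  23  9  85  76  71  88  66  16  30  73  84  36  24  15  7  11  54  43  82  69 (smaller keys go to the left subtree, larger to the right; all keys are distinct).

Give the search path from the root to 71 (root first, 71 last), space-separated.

53 74 71

Insert 53: tree is empty, so 53 becomes the root.
Insert 74: 74 > 53 → go right. Place as right child of 53.
Insert 45: 45 < 53 → go left. Place as left child of 53.
Insert 8: 8 < 53 → go left; 8 < 45 → go left. Place as left child of 45.
Insert 23: 23 < 53 → go left; 23 < 45 → go left; 23 > 8 → go right. Place as right child of 8.
Insert 9: 9 < 53 → go left; 9 < 45 → go left; 9 > 8 → go right; 9 < 23 → go left. Place as left child of 23.
Insert 85: 85 > 53 → go right; 85 > 74 → go right. Place as right child of 74.
Insert 76: 76 > 53 → go right; 76 > 74 → go right; 76 < 85 → go left. Place as left child of 85.
Insert 71: 71 > 53 → go right; 71 < 74 → go left. Place as left child of 74.
Insert 88: 88 > 53 → go right; 88 > 74 → go right; 88 > 85 → go right. Place as right child of 85.
Insert 66: 66 > 53 → go right; 66 < 74 → go left; 66 < 71 → go left. Place as left child of 71.
Insert 16: 16 < 53 → go left; 16 < 45 → go left; 16 > 8 → go right; 16 < 23 → go left; 16 > 9 → go right. Place as right child of 9.
Insert 30: 30 < 53 → go left; 30 < 45 → go left; 30 > 8 → go right; 30 > 23 → go right. Place as right child of 23.
Insert 73: 73 > 53 → go right; 73 < 74 → go left; 73 > 71 → go right. Place as right child of 71.
Insert 84: 84 > 53 → go right; 84 > 74 → go right; 84 < 85 → go left; 84 > 76 → go right. Place as right child of 76.
Insert 36: 36 < 53 → go left; 36 < 45 → go left; 36 > 8 → go right; 36 > 23 → go right; 36 > 30 → go right. Place as right child of 30.
Insert 24: 24 < 53 → go left; 24 < 45 → go left; 24 > 8 → go right; 24 > 23 → go right; 24 < 30 → go left. Place as left child of 30.
Insert 15: 15 < 53 → go left; 15 < 45 → go left; 15 > 8 → go right; 15 < 23 → go left; 15 > 9 → go right; 15 < 16 → go left. Place as left child of 16.
Insert 7: 7 < 53 → go left; 7 < 45 → go left; 7 < 8 → go left. Place as left child of 8.
Insert 11: 11 < 53 → go left; 11 < 45 → go left; 11 > 8 → go right; 11 < 23 → go left; 11 > 9 → go right; 11 < 16 → go left; 11 < 15 → go left. Place as left child of 15.
Insert 54: 54 > 53 → go right; 54 < 74 → go left; 54 < 71 → go left; 54 < 66 → go left. Place as left child of 66.
Insert 43: 43 < 53 → go left; 43 < 45 → go left; 43 > 8 → go right; 43 > 23 → go right; 43 > 30 → go right; 43 > 36 → go right. Place as right child of 36.
Insert 82: 82 > 53 → go right; 82 > 74 → go right; 82 < 85 → go left; 82 > 76 → go right; 82 < 84 → go left. Place as left child of 84.
Insert 69: 69 > 53 → go right; 69 < 74 → go left; 69 < 71 → go left; 69 > 66 → go right. Place as right child of 66.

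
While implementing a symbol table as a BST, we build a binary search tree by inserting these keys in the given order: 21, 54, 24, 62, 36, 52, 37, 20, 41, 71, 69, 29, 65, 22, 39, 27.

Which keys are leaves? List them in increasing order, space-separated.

21: root
54: right child of 21 (depth 1)
24: left child of 54 (depth 2)
62: right child of 54 (depth 2)
36: right child of 24 (depth 3)
52: right child of 36 (depth 4)
37: left child of 52 (depth 5)
20: left child of 21 (depth 1)
41: right child of 37 (depth 6)
71: right child of 62 (depth 3)
69: left child of 71 (depth 4)
29: left child of 36 (depth 4)
65: left child of 69 (depth 5)
22: left child of 24 (depth 3)
39: left child of 41 (depth 7)
27: left child of 29 (depth 5)

20 22 27 39 65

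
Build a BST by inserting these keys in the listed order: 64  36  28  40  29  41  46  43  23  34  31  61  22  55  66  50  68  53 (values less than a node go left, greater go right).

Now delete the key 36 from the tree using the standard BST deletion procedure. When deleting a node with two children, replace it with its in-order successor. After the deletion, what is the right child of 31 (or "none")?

none

Insert 64: tree is empty, so 64 becomes the root.
Insert 36: 36 < 64 → go left. Place as left child of 64.
Insert 28: 28 < 64 → go left; 28 < 36 → go left. Place as left child of 36.
Insert 40: 40 < 64 → go left; 40 > 36 → go right. Place as right child of 36.
Insert 29: 29 < 64 → go left; 29 < 36 → go left; 29 > 28 → go right. Place as right child of 28.
Insert 41: 41 < 64 → go left; 41 > 36 → go right; 41 > 40 → go right. Place as right child of 40.
Insert 46: 46 < 64 → go left; 46 > 36 → go right; 46 > 40 → go right; 46 > 41 → go right. Place as right child of 41.
Insert 43: 43 < 64 → go left; 43 > 36 → go right; 43 > 40 → go right; 43 > 41 → go right; 43 < 46 → go left. Place as left child of 46.
Insert 23: 23 < 64 → go left; 23 < 36 → go left; 23 < 28 → go left. Place as left child of 28.
Insert 34: 34 < 64 → go left; 34 < 36 → go left; 34 > 28 → go right; 34 > 29 → go right. Place as right child of 29.
Insert 31: 31 < 64 → go left; 31 < 36 → go left; 31 > 28 → go right; 31 > 29 → go right; 31 < 34 → go left. Place as left child of 34.
Insert 61: 61 < 64 → go left; 61 > 36 → go right; 61 > 40 → go right; 61 > 41 → go right; 61 > 46 → go right. Place as right child of 46.
Insert 22: 22 < 64 → go left; 22 < 36 → go left; 22 < 28 → go left; 22 < 23 → go left. Place as left child of 23.
Insert 55: 55 < 64 → go left; 55 > 36 → go right; 55 > 40 → go right; 55 > 41 → go right; 55 > 46 → go right; 55 < 61 → go left. Place as left child of 61.
Insert 66: 66 > 64 → go right. Place as right child of 64.
Insert 50: 50 < 64 → go left; 50 > 36 → go right; 50 > 40 → go right; 50 > 41 → go right; 50 > 46 → go right; 50 < 61 → go left; 50 < 55 → go left. Place as left child of 55.
Insert 68: 68 > 64 → go right; 68 > 66 → go right. Place as right child of 66.
Insert 53: 53 < 64 → go left; 53 > 36 → go right; 53 > 40 → go right; 53 > 41 → go right; 53 > 46 → go right; 53 < 61 → go left; 53 < 55 → go left; 53 > 50 → go right. Place as right child of 50.

Delete 36 (two children — replace with in-order successor).
After deletion, 31's right child: none.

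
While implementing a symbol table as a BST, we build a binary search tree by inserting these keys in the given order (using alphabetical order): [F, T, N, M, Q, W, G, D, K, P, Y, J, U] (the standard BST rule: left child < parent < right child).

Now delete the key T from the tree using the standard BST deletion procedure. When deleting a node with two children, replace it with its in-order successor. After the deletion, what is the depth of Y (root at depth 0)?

3

Insert F: tree is empty, so F becomes the root.
Insert T: T > F → go right. Place as right child of F.
Insert N: N > F → go right; N < T → go left. Place as left child of T.
Insert M: M > F → go right; M < T → go left; M < N → go left. Place as left child of N.
Insert Q: Q > F → go right; Q < T → go left; Q > N → go right. Place as right child of N.
Insert W: W > F → go right; W > T → go right. Place as right child of T.
Insert G: G > F → go right; G < T → go left; G < N → go left; G < M → go left. Place as left child of M.
Insert D: D < F → go left. Place as left child of F.
Insert K: K > F → go right; K < T → go left; K < N → go left; K < M → go left; K > G → go right. Place as right child of G.
Insert P: P > F → go right; P < T → go left; P > N → go right; P < Q → go left. Place as left child of Q.
Insert Y: Y > F → go right; Y > T → go right; Y > W → go right. Place as right child of W.
Insert J: J > F → go right; J < T → go left; J < N → go left; J < M → go left; J > G → go right; J < K → go left. Place as left child of K.
Insert U: U > F → go right; U > T → go right; U < W → go left. Place as left child of W.

Delete T (two children — replace with in-order successor).
After deletion, path to Y: F → U → W → Y.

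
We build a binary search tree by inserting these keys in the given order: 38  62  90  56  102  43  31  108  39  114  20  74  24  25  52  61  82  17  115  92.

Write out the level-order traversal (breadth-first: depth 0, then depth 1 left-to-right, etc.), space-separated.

Resulting structure (node: left, right):
  38: L=31, R=62
  62: L=56, R=90
  90: L=74, R=102
  56: L=43, R=61
  102: L=92, R=108
  43: L=39, R=52
  31: L=20, R=–
  108: L=–, R=114
  39: L=–, R=–
  114: L=–, R=115
  20: L=17, R=24
  74: L=–, R=82
  24: L=–, R=25
  25: L=–, R=–
  52: L=–, R=–
  61: L=–, R=–
  82: L=–, R=–
  17: L=–, R=–
  115: L=–, R=–
  92: L=–, R=–

38 31 62 20 56 90 17 24 43 61 74 102 25 39 52 82 92 108 114 115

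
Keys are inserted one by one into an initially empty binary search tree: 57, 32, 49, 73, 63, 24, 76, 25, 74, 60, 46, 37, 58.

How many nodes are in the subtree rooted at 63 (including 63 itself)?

3

Insert 57: tree is empty, so 57 becomes the root.
Insert 32: 32 < 57 → go left. Place as left child of 57.
Insert 49: 49 < 57 → go left; 49 > 32 → go right. Place as right child of 32.
Insert 73: 73 > 57 → go right. Place as right child of 57.
Insert 63: 63 > 57 → go right; 63 < 73 → go left. Place as left child of 73.
Insert 24: 24 < 57 → go left; 24 < 32 → go left. Place as left child of 32.
Insert 76: 76 > 57 → go right; 76 > 73 → go right. Place as right child of 73.
Insert 25: 25 < 57 → go left; 25 < 32 → go left; 25 > 24 → go right. Place as right child of 24.
Insert 74: 74 > 57 → go right; 74 > 73 → go right; 74 < 76 → go left. Place as left child of 76.
Insert 60: 60 > 57 → go right; 60 < 73 → go left; 60 < 63 → go left. Place as left child of 63.
Insert 46: 46 < 57 → go left; 46 > 32 → go right; 46 < 49 → go left. Place as left child of 49.
Insert 37: 37 < 57 → go left; 37 > 32 → go right; 37 < 49 → go left; 37 < 46 → go left. Place as left child of 46.
Insert 58: 58 > 57 → go right; 58 < 73 → go left; 58 < 63 → go left; 58 < 60 → go left. Place as left child of 60.

Subtree rooted at 63 contains: 63, 60, 58 — 3 nodes.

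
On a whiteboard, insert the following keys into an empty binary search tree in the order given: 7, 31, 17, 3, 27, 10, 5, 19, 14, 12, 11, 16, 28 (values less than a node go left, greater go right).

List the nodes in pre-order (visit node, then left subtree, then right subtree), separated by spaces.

7 3 5 31 17 10 14 12 11 16 27 19 28

Resulting structure (node: left, right):
  7: L=3, R=31
  31: L=17, R=–
  17: L=10, R=27
  3: L=–, R=5
  27: L=19, R=28
  10: L=–, R=14
  5: L=–, R=–
  19: L=–, R=–
  14: L=12, R=16
  12: L=11, R=–
  11: L=–, R=–
  16: L=–, R=–
  28: L=–, R=–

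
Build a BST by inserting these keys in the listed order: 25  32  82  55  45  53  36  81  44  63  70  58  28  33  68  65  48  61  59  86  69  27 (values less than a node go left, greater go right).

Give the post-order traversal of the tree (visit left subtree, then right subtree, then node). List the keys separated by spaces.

Resulting structure (node: left, right):
  25: L=–, R=32
  32: L=28, R=82
  82: L=55, R=86
  55: L=45, R=81
  45: L=36, R=53
  53: L=48, R=–
  36: L=33, R=44
  81: L=63, R=–
  44: L=–, R=–
  63: L=58, R=70
  70: L=68, R=–
  58: L=–, R=61
  28: L=27, R=–
  33: L=–, R=–
  68: L=65, R=69
  65: L=–, R=–
  48: L=–, R=–
  61: L=59, R=–
  59: L=–, R=–
  86: L=–, R=–
  69: L=–, R=–
  27: L=–, R=–

27 28 33 44 36 48 53 45 59 61 58 65 69 68 70 63 81 55 86 82 32 25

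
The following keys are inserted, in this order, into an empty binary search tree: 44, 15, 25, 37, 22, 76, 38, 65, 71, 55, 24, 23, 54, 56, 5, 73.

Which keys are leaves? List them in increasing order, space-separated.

Insert 44: tree is empty, so 44 becomes the root.
Insert 15: 15 < 44 → go left. Place as left child of 44.
Insert 25: 25 < 44 → go left; 25 > 15 → go right. Place as right child of 15.
Insert 37: 37 < 44 → go left; 37 > 15 → go right; 37 > 25 → go right. Place as right child of 25.
Insert 22: 22 < 44 → go left; 22 > 15 → go right; 22 < 25 → go left. Place as left child of 25.
Insert 76: 76 > 44 → go right. Place as right child of 44.
Insert 38: 38 < 44 → go left; 38 > 15 → go right; 38 > 25 → go right; 38 > 37 → go right. Place as right child of 37.
Insert 65: 65 > 44 → go right; 65 < 76 → go left. Place as left child of 76.
Insert 71: 71 > 44 → go right; 71 < 76 → go left; 71 > 65 → go right. Place as right child of 65.
Insert 55: 55 > 44 → go right; 55 < 76 → go left; 55 < 65 → go left. Place as left child of 65.
Insert 24: 24 < 44 → go left; 24 > 15 → go right; 24 < 25 → go left; 24 > 22 → go right. Place as right child of 22.
Insert 23: 23 < 44 → go left; 23 > 15 → go right; 23 < 25 → go left; 23 > 22 → go right; 23 < 24 → go left. Place as left child of 24.
Insert 54: 54 > 44 → go right; 54 < 76 → go left; 54 < 65 → go left; 54 < 55 → go left. Place as left child of 55.
Insert 56: 56 > 44 → go right; 56 < 76 → go left; 56 < 65 → go left; 56 > 55 → go right. Place as right child of 55.
Insert 5: 5 < 44 → go left; 5 < 15 → go left. Place as left child of 15.
Insert 73: 73 > 44 → go right; 73 < 76 → go left; 73 > 65 → go right; 73 > 71 → go right. Place as right child of 71.

5 23 38 54 56 73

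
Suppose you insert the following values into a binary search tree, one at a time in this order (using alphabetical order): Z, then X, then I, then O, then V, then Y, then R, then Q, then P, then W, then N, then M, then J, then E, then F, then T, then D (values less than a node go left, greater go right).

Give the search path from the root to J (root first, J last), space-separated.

Z X I O N M J

Resulting structure (node: left, right):
  Z: L=X, R=–
  X: L=I, R=Y
  I: L=E, R=O
  O: L=N, R=V
  V: L=R, R=W
  Y: L=–, R=–
  R: L=Q, R=T
  Q: L=P, R=–
  P: L=–, R=–
  W: L=–, R=–
  N: L=M, R=–
  M: L=J, R=–
  J: L=–, R=–
  E: L=D, R=F
  F: L=–, R=–
  T: L=–, R=–
  D: L=–, R=–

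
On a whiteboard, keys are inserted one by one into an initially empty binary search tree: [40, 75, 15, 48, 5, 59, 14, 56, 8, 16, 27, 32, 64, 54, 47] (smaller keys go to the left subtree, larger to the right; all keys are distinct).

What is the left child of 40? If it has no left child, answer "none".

Insert 40: tree is empty, so 40 becomes the root.
Insert 75: 75 > 40 → go right. Place as right child of 40.
Insert 15: 15 < 40 → go left. Place as left child of 40.
Insert 48: 48 > 40 → go right; 48 < 75 → go left. Place as left child of 75.
Insert 5: 5 < 40 → go left; 5 < 15 → go left. Place as left child of 15.
Insert 59: 59 > 40 → go right; 59 < 75 → go left; 59 > 48 → go right. Place as right child of 48.
Insert 14: 14 < 40 → go left; 14 < 15 → go left; 14 > 5 → go right. Place as right child of 5.
Insert 56: 56 > 40 → go right; 56 < 75 → go left; 56 > 48 → go right; 56 < 59 → go left. Place as left child of 59.
Insert 8: 8 < 40 → go left; 8 < 15 → go left; 8 > 5 → go right; 8 < 14 → go left. Place as left child of 14.
Insert 16: 16 < 40 → go left; 16 > 15 → go right. Place as right child of 15.
Insert 27: 27 < 40 → go left; 27 > 15 → go right; 27 > 16 → go right. Place as right child of 16.
Insert 32: 32 < 40 → go left; 32 > 15 → go right; 32 > 16 → go right; 32 > 27 → go right. Place as right child of 27.
Insert 64: 64 > 40 → go right; 64 < 75 → go left; 64 > 48 → go right; 64 > 59 → go right. Place as right child of 59.
Insert 54: 54 > 40 → go right; 54 < 75 → go left; 54 > 48 → go right; 54 < 59 → go left; 54 < 56 → go left. Place as left child of 56.
Insert 47: 47 > 40 → go right; 47 < 75 → go left; 47 < 48 → go left. Place as left child of 48.

15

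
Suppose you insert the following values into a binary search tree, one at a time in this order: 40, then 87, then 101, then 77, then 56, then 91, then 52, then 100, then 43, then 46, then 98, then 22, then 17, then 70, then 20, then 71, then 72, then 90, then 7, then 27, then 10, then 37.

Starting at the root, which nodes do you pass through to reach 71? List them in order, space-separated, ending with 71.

40 87 77 56 70 71

Resulting structure (node: left, right):
  40: L=22, R=87
  87: L=77, R=101
  101: L=91, R=–
  77: L=56, R=–
  56: L=52, R=70
  91: L=90, R=100
  52: L=43, R=–
  100: L=98, R=–
  43: L=–, R=46
  46: L=–, R=–
  98: L=–, R=–
  22: L=17, R=27
  17: L=7, R=20
  70: L=–, R=71
  20: L=–, R=–
  71: L=–, R=72
  72: L=–, R=–
  90: L=–, R=–
  7: L=–, R=10
  27: L=–, R=37
  10: L=–, R=–
  37: L=–, R=–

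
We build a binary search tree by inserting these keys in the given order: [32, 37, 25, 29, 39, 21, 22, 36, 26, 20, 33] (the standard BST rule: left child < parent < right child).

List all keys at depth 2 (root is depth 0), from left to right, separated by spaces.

32: root
37: right child of 32 (depth 1)
25: left child of 32 (depth 1)
29: right child of 25 (depth 2)
39: right child of 37 (depth 2)
21: left child of 25 (depth 2)
22: right child of 21 (depth 3)
36: left child of 37 (depth 2)
26: left child of 29 (depth 3)
20: left child of 21 (depth 3)
33: left child of 36 (depth 3)

21 29 36 39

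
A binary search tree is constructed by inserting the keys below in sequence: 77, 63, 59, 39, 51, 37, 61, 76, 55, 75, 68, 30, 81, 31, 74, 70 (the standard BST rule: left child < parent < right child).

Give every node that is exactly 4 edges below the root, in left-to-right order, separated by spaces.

37 51 68

Resulting structure (node: left, right):
  77: L=63, R=81
  63: L=59, R=76
  59: L=39, R=61
  39: L=37, R=51
  51: L=–, R=55
  37: L=30, R=–
  61: L=–, R=–
  76: L=75, R=–
  55: L=–, R=–
  75: L=68, R=–
  68: L=–, R=74
  30: L=–, R=31
  81: L=–, R=–
  31: L=–, R=–
  74: L=70, R=–
  70: L=–, R=–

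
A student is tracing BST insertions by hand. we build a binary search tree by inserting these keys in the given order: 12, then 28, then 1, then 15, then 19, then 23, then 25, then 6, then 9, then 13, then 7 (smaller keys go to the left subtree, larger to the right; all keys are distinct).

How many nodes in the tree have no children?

3

12: root
28: right child of 12 (depth 1)
1: left child of 12 (depth 1)
15: left child of 28 (depth 2)
19: right child of 15 (depth 3)
23: right child of 19 (depth 4)
25: right child of 23 (depth 5)
6: right child of 1 (depth 2)
9: right child of 6 (depth 3)
13: left child of 15 (depth 3)
7: left child of 9 (depth 4)

Leaves: 7, 13, 25 — 3 in total.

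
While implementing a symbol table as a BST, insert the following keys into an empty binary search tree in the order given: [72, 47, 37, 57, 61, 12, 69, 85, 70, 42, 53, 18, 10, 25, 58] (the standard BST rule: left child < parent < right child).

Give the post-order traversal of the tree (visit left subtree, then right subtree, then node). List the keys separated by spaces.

10 25 18 12 42 37 53 58 70 69 61 57 47 85 72

Insert 72: tree is empty, so 72 becomes the root.
Insert 47: 47 < 72 → go left. Place as left child of 72.
Insert 37: 37 < 72 → go left; 37 < 47 → go left. Place as left child of 47.
Insert 57: 57 < 72 → go left; 57 > 47 → go right. Place as right child of 47.
Insert 61: 61 < 72 → go left; 61 > 47 → go right; 61 > 57 → go right. Place as right child of 57.
Insert 12: 12 < 72 → go left; 12 < 47 → go left; 12 < 37 → go left. Place as left child of 37.
Insert 69: 69 < 72 → go left; 69 > 47 → go right; 69 > 57 → go right; 69 > 61 → go right. Place as right child of 61.
Insert 85: 85 > 72 → go right. Place as right child of 72.
Insert 70: 70 < 72 → go left; 70 > 47 → go right; 70 > 57 → go right; 70 > 61 → go right; 70 > 69 → go right. Place as right child of 69.
Insert 42: 42 < 72 → go left; 42 < 47 → go left; 42 > 37 → go right. Place as right child of 37.
Insert 53: 53 < 72 → go left; 53 > 47 → go right; 53 < 57 → go left. Place as left child of 57.
Insert 18: 18 < 72 → go left; 18 < 47 → go left; 18 < 37 → go left; 18 > 12 → go right. Place as right child of 12.
Insert 10: 10 < 72 → go left; 10 < 47 → go left; 10 < 37 → go left; 10 < 12 → go left. Place as left child of 12.
Insert 25: 25 < 72 → go left; 25 < 47 → go left; 25 < 37 → go left; 25 > 12 → go right; 25 > 18 → go right. Place as right child of 18.
Insert 58: 58 < 72 → go left; 58 > 47 → go right; 58 > 57 → go right; 58 < 61 → go left. Place as left child of 61.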